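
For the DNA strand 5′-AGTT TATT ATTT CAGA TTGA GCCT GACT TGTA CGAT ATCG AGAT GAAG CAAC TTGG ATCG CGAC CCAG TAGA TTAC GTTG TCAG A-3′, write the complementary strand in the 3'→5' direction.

Base-pairing A↔T, G↔C gives the complement. The complementary strand is antiparallel, so paired with a 5'→3' strand it runs 3'→5'.

3'-TCAAATAATAAAGTCTAACTCGGACTGAACATGCTATAGCTCTACTTCGTTGAACCTAGCGCTGGGTCATCTAATGCAACAGTCT-5'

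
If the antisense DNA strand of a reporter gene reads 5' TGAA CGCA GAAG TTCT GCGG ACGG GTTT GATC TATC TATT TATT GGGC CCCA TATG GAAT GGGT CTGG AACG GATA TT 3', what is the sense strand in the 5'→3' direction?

The coding strand is complementary and antiparallel to the template: take the complement (A↔T, G↔C) and reverse.

5'-AATATCCGTTCCAGACCCATTCCATATGGGGCCCAATAAATAGATAGATCAAACCCGTCCGCAGAACTTCTGCGTTCA-3'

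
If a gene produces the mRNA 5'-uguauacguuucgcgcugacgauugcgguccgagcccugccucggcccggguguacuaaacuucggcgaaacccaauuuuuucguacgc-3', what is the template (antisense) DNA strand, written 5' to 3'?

Replace U with T to get the coding DNA strand: TGTATACGTTTCGCGCTGACGATTGCGGTCCGAGCCCTGCCTCGGCCCGGGTGTACTAAACTTCGGCGAAACCCAATTTTTTCGTACGC. The template strand is its reverse complement (complement ACATATGCAAAGCGCGACTGCTAACGCCAGGCTCGGGACGGAGCCGGGCCCACATGATTTGAAGCCGCTTTGGGTTAAAAAAGCATGCG, then reverse).

5'-GCGTACGAAAAAATTGGGTTTCGCCGAAGTTTAGTACACCCGGGCCGAGGCAGGGCTCGGACCGCAATCGTCAGCGCGAAACGTATACA-3'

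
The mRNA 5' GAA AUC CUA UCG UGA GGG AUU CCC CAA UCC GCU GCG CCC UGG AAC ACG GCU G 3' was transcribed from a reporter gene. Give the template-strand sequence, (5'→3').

5′-CAGCCGTGTTCCAGGGCGCAGCGGATTGGGGAATCCCTCACGATAGGATTTC-3′

Replace U with T to get the coding DNA strand: GAAATCCTATCGTGAGGGATTCCCCAATCCGCTGCGCCCTGGAACACGGCTG. The template strand is its reverse complement (complement CTTTAGGATAGCACTCCCTAAGGGGTTAGGCGACGCGGGACCTTGTGCCGAC, then reverse).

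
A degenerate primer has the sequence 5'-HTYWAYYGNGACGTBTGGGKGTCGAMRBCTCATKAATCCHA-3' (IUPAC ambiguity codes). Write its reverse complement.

5'-TDGGATTMATGAGVYKTCGACMCCCAVACGTCNCRRTWRAD-3'

Standard pairs A↔T, G↔C; ambiguity codes pair R↔Y, M↔K, W↔W, B↔V, H↔D, N↔N. Complement (DARWTRRCNCTGCAVACCCMCAGCTKYVGAGTAMTTAGGDT), then reverse for 5'→3'.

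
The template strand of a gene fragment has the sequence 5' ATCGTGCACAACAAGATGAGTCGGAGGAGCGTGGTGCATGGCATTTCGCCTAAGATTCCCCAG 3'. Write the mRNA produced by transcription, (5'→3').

5′-CUGGGGAAUCUUAGGCGAAAUGCCAUGCACCACGCUCCUCCGACUCAUCUUGUUGUGCACGAU-3′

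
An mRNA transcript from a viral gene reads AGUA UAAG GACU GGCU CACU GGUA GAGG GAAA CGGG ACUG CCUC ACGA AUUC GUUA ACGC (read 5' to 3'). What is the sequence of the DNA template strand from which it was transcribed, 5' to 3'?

5'-GCGTTAACGAATTCGTGAGGCAGTCCCGTTTCCCTCTACCAGTGAGCCAGTCCTTATACT-3'

Replace U with T to get the coding DNA strand: AGTATAAGGACTGGCTCACTGGTAGAGGGAAACGGGACTGCCTCACGAATTCGTTAACGC. The template strand is its reverse complement (complement TCATATTCCTGACCGAGTGACCATCTCCCTTTGCCCTGACGGAGTGCTTAAGCAATTGCG, then reverse).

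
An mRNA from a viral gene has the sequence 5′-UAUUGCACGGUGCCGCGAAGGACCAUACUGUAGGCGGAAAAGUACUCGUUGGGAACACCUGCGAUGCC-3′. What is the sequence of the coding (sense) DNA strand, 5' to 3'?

5'-TATTGCACGGTGCCGCGAAGGACCATACTGTAGGCGGAAAAGTACTCGTTGGGAACACCTGCGATGCC-3'

The coding DNA strand has the same 5'→3' sequence as the mRNA with U replaced by T.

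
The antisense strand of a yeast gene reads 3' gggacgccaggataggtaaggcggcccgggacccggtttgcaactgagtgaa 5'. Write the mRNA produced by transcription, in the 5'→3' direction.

Reading the template 3'→5' as shown, RNA polymerase pairs each base (A→U, T→A, G↔C) to build mRNA 5'→3' directly.

5'-CCCUGCGGUCCUAUCCAUUCCGCCGGGCCCUGGGCCAAACGUUGACUCACUU-3'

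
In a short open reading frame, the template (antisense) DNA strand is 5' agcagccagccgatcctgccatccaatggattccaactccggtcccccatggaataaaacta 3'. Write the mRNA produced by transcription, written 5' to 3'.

5'-UAGUUUUAUUCCAUGGGGGACCGGAGUUGGAAUCCAUUGGAUGGCAGGAUCGGCUGGCUGCU-3'

The mRNA has the sequence of the coding strand (reverse complement of the template) with T→U. Reverse complement of AGCAGCCAGCCGATCCTGCCATCCAATGGATTCCAACTCCGGTCCCCCATGGAATAAAACTA is TAGTTTTATTCCATGGGGGACCGGAGTTGGAATCCATTGGATGGCAGGATCGGCTGGCTGCT; then T→U.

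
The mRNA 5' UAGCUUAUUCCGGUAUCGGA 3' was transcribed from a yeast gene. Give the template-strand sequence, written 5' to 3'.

5'-TCCGATACCGGAATAAGCTA-3'

Replace U with T to get the coding DNA strand: TAGCTTATTCCGGTATCGGA. The template strand is its reverse complement (complement ATCGAATAAGGCCATAGCCT, then reverse).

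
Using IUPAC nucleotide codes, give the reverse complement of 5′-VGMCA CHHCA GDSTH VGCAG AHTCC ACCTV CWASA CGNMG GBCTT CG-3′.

Standard pairs A↔T, G↔C; ambiguity codes pair M↔K, W↔W, S↔S, B↔V, D↔H, N↔N. Complement (BCKGTGDDGTCHSADBCGTCTDAGGTGGABGWTSTGCNKCCVGAAGC), then reverse for 5'→3'.

5′-CGAAGVCCKNCGTSTWGBAGGTGGADTCTGCBDASHCTGDDGTGKCB-3′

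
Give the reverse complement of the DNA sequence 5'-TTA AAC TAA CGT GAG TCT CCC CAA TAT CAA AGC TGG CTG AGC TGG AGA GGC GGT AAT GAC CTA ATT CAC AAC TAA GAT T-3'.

Complement each base (A↔T, G↔C): AATTTGATTGCACTCAGAGGGGTTATAGTTTCGACCGACTCGACCTCTCCGCCATTACTGGATTAAGTGTTGATTCTAA. Then reverse.

5'-AATCTTAGTTGTGAATTAGGTCATTACCGCCTCTCCAGCTCAGCCAGCTTTGATATTGGGGAGACTCACGTTAGTTTAA-3'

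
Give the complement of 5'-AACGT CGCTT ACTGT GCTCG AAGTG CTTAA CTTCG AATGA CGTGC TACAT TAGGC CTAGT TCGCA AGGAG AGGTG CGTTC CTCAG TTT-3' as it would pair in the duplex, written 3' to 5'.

3′-TTGCAGCGAATGACACGAGCTTCACGAATTGAAGCTTACTGCACGATGTAATCCGGATCAAGCGTTCCTCTCCACGCAAGGAGTCAAA-5′

Base-pairing A↔T, G↔C gives the complement. The complementary strand is antiparallel, so paired with a 5'→3' strand it runs 3'→5'.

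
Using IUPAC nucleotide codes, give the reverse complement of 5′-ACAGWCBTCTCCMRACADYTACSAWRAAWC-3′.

Standard pairs A↔T, G↔C; ambiguity codes pair R↔Y, M↔K, W↔W, S↔S, B↔V, D↔H. Complement (TGTCWGVAGAGGKYTGTHRATGSTWYTTWG), then reverse for 5'→3'.

5'-GWTTYWTSGTARHTGTYKGGAGAVGWCTGT-3'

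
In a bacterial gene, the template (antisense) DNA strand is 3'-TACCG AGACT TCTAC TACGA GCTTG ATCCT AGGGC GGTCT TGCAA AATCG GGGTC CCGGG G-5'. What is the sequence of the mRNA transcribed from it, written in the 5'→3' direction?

5'-AUGGCUCUGAAGAUGAUGCUCGAACUAGGAUCCCGCCAGAACGUUUUAGCCCCAGGGCCCC-3'

Reading the template 3'→5' as shown, RNA polymerase pairs each base (A→U, T→A, G↔C) to build mRNA 5'→3' directly.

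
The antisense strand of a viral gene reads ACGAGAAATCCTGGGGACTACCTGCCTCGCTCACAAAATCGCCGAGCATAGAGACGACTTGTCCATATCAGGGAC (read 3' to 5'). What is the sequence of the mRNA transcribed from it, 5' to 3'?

5′-UGCUCUUUAGGACCCCUGAUGGACGGAGCGAGUGUUUUAGCGGCUCGUAUCUCUGCUGAACAGGUAUAGUCCCUG-3′

Reading the template 3'→5' as shown, RNA polymerase pairs each base (A→U, T→A, G↔C) to build mRNA 5'→3' directly.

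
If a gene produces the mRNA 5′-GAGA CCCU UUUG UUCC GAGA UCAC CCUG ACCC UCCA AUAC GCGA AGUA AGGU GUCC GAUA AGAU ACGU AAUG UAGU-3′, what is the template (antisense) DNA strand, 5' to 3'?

Replace U with T to get the coding DNA strand: GAGACCCTTTTGTTCCGAGATCACCCTGACCCTCCAATACGCGAAGTAAGGTGTCCGATAAGATACGTAATGTAGT. The template strand is its reverse complement (complement CTCTGGGAAAACAAGGCTCTAGTGGGACTGGGAGGTTATGCGCTTCATTCCACAGGCTATTCTATGCATTACATCA, then reverse).

5′-ACTACATTACGTATCTTATCGGACACCTTACTTCGCGTATTGGAGGGTCAGGGTGATCTCGGAACAAAAGGGTCTC-3′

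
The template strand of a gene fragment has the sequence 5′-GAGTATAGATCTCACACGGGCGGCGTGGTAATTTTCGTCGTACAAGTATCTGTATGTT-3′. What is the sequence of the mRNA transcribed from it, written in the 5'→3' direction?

The mRNA has the sequence of the coding strand (reverse complement of the template) with T→U. Reverse complement of GAGTATAGATCTCACACGGGCGGCGTGGTAATTTTCGTCGTACAAGTATCTGTATGTT is AACATACAGATACTTGTACGACGAAAATTACCACGCCGCCCGTGTGAGATCTATACTC; then T→U.

5'-AACAUACAGAUACUUGUACGACGAAAAUUACCACGCCGCCCGUGUGAGAUCUAUACUC-3'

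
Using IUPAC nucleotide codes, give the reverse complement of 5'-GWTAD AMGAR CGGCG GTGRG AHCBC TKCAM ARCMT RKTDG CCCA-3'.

5'-TGGGCHAMYAKGYTKTGMAGVGDTCYCACCGCCGYTCKTHTAWC-3'

Standard pairs A↔T, G↔C; ambiguity codes pair R↔Y, M↔K, W↔W, B↔V, D↔H. Complement (CWATHTKCTYGCCGCCACYCTDGVGAMGTKTYGKAYMAHCGGGT), then reverse for 5'→3'.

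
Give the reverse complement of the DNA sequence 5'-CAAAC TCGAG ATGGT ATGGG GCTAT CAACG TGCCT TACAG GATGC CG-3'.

5'-CGGCATCCTGTAAGGCACGTTGATAGCCCCATACCATCTCGAGTTTG-3'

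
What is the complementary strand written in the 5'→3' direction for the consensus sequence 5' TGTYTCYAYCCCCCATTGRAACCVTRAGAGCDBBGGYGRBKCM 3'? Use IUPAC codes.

5'-KGMVYCRCCVVHGCTCTYABGGTTYCAATGGGGGRTRGARACA-3'

Standard pairs A↔T, G↔C; ambiguity codes pair R↔Y, M↔K, B↔V, D↔H. Complement (ACARAGRTRGGGGGTAACYTTGGBAYTCTCGHVVCCRCYVMGK), then reverse for 5'→3'.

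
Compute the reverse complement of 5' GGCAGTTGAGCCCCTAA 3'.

5'-TTAGGGGCTCAACTGCC-3'

Reading the sequence 3'→5' and pairing each base (A↔T, G↔C) gives the reverse complement directly.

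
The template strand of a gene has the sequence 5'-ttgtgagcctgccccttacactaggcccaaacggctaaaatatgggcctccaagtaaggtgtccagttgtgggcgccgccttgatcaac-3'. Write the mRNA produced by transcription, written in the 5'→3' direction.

5'-GUUGAUCAAGGCGGCGCCCACAACUGGACACCUUACUUGGAGGCCCAUAUUUUAGCCGUUUGGGCCUAGUGUAAGGGGCAGGCUCACAA-3'

RNA polymerase reads the template 3'→5' and synthesizes mRNA 5'→3' by base-pairing (A→U, T→A, G↔C). The complement of the template is AACACTCGGACGGGGAATGTGATCCGGGTTTGCCGATTTTATACCCGGAGGTTCATTCCACAGGTCAACACCCGCGGCGGAACTAGTTG; antiparallel, so 5'→3' the coding strand is GTTGATCAAGGCGGCGCCCACAACTGGACACCTTACTTGGAGGCCCATATTTTAGCCGTTTGGGCCTAGTGTAAGGGGCAGGCTCACAA. Replace T with U for the mRNA.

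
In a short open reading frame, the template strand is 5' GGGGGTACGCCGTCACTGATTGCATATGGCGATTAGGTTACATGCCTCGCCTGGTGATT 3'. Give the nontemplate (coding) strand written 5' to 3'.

The coding strand is complementary and antiparallel to the template: take the complement (A↔T, G↔C) and reverse.

5'-AATCACCAGGCGAGGCATGTAACCTAATCGCCATATGCAATCAGTGACGGCGTACCCCC-3'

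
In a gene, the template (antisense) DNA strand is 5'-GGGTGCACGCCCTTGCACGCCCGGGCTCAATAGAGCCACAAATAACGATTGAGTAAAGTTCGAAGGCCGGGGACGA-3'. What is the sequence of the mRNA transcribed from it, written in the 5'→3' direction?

5′-UCGUCCCCGGCCUUCGAACUUUACUCAAUCGUUAUUUGUGGCUCUAUUGAGCCCGGGCGUGCAAGGGCGUGCACCC-3′

The mRNA has the sequence of the coding strand (reverse complement of the template) with T→U. Reverse complement of GGGTGCACGCCCTTGCACGCCCGGGCTCAATAGAGCCACAAATAACGATTGAGTAAAGTTCGAAGGCCGGGGACGA is TCGTCCCCGGCCTTCGAACTTTACTCAATCGTTATTTGTGGCTCTATTGAGCCCGGGCGTGCAAGGGCGTGCACCC; then T→U.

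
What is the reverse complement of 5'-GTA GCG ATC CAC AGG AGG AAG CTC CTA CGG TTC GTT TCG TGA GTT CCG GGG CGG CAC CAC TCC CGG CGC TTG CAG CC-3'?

Reading the sequence 3'→5' and pairing each base (A↔T, G↔C) gives the reverse complement directly.

5'-GGCTGCAAGCGCCGGGAGTGGTGCCGCCCCGGAACTCACGAAACGAACCGTAGGAGCTTCCTCCTGTGGATCGCTAC-3'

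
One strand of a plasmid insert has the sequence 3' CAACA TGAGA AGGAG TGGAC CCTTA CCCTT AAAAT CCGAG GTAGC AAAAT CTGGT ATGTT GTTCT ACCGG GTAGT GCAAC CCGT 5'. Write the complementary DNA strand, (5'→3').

5'-GTTGTACTCTTCCTCACCTGGGAATGGGAATTTTAGGCTCCATCGTTTTAGACCATACAACAAGATGGCCCATCACGTTGGGCA-3'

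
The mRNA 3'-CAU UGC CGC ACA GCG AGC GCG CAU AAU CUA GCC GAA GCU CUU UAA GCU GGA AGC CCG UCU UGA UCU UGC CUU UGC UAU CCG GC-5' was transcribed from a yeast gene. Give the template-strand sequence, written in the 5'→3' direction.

5'-GTAACGGCGTGTCGCTCGCGCGTATTAGATCGGCTTCGAGAAATTCGACCTTCGGGCAGAACTAGAACGGAAACGATAGGCCG-3'

Written 5'→3' the mRNA is CGGCCUAUCGUUUCCGUUCUAGUUCUGCCCGAAGGUCGAAUUUCUCGAAGCCGAUCUAAUACGCGCGAGCGACACGCCGUUAC, so the coding DNA strand is CGGCCTATCGTTTCCGTTCTAGTTCTGCCCGAAGGTCGAATTTCTCGAAGCCGATCTAATACGCGCGAGCGACACGCCGTTAC. The template is its reverse complement.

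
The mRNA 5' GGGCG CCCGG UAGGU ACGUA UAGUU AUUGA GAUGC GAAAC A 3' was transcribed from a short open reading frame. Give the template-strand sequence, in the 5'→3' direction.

Replace U with T to get the coding DNA strand: GGGCGCCCGGTAGGTACGTATAGTTATTGAGATGCGAAACA. The template strand is its reverse complement (complement CCCGCGGGCCATCCATGCATATCAATAACTCTACGCTTTGT, then reverse).

5'-TGTTTCGCATCTCAATAACTATACGTACCTACCGGGCGCCC-3'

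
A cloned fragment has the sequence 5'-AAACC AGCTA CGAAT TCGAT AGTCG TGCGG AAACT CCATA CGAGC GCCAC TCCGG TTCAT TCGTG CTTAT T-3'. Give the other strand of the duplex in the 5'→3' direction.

The complement of AAACCAGCTACGAATTCGATAGTCGTGCGGAAACTCCATACGAGCGCCACTCCGGTTCATTCGTGCTTATT is TTTGGTCGATGCTTAAGCTATCAGCACGCCTTTGAGGTATGCTCGCGGTGAGGCCAAGTAAGCACGAATAA (A↔T, G↔C). DNA strands are antiparallel, so the complementary strand runs 3'→5'; reversing gives the 5'→3' form.

5'-AATAAGCACGAATGAACCGGAGTGGCGCTCGTATGGAGTTTCCGCACGACTATCGAATTCGTAGCTGGTTT-3'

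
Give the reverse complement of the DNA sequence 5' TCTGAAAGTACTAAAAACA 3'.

Complement each base (A↔T, G↔C): AGACTTTCATGATTTTTGT. Then reverse.

5'-TGTTTTTAGTACTTTCAGA-3'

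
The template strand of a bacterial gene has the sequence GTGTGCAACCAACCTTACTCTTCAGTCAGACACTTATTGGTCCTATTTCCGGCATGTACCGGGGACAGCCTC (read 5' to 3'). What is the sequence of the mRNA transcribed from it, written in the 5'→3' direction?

5'-GAGGCUGUCCCCGGUACAUGCCGGAAAUAGGACCAAUAAGUGUCUGACUGAAGAGUAAGGUUGGUUGCACAC-3'

RNA polymerase reads the template 3'→5' and synthesizes mRNA 5'→3' by base-pairing (A→U, T→A, G↔C). The complement of the template is CACACGTTGGTTGGAATGAGAAGTCAGTCTGTGAATAACCAGGATAAAGGCCGTACATGGCCCCTGTCGGAG; antiparallel, so 5'→3' the coding strand is GAGGCTGTCCCCGGTACATGCCGGAAATAGGACCAATAAGTGTCTGACTGAAGAGTAAGGTTGGTTGCACAC. Replace T with U for the mRNA.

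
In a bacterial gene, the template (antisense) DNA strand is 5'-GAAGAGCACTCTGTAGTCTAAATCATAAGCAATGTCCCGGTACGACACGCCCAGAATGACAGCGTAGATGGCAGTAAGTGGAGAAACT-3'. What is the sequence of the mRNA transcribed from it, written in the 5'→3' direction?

5'-AGUUUCUCCACUUACUGCCAUCUACGCUGUCAUUCUGGGCGUGUCGUACCGGGACAUUGCUUAUGAUUUAGACUACAGAGUGCUCUUC-3'

The mRNA has the sequence of the coding strand (reverse complement of the template) with T→U. Reverse complement of GAAGAGCACTCTGTAGTCTAAATCATAAGCAATGTCCCGGTACGACACGCCCAGAATGACAGCGTAGATGGCAGTAAGTGGAGAAACT is AGTTTCTCCACTTACTGCCATCTACGCTGTCATTCTGGGCGTGTCGTACCGGGACATTGCTTATGATTTAGACTACAGAGTGCTCTTC; then T→U.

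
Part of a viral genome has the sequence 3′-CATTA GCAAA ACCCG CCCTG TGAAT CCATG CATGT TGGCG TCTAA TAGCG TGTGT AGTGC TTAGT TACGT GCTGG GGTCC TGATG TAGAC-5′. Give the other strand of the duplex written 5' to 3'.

The strand is given 3'→5', so its complement runs 5'→3' in the same left-to-right order: pair each base A↔T, G↔C.

5′-GTAATCGTTTTGGGCGGGACACTTAGGTACGTACAACCGCAGATTATCGCACACATCACGAATCAATGCACGACCCCAGGACTACATCTG-3′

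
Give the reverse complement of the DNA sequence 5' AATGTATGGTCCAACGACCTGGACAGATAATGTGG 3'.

Reading the sequence 3'→5' and pairing each base (A↔T, G↔C) gives the reverse complement directly.

5'-CCACATTATCTGTCCAGGTCGTTGGACCATACATT-3'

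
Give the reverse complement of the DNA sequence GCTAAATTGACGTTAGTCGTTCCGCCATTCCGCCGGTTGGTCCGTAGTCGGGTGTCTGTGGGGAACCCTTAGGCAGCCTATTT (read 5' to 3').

5'-AAATAGGCTGCCTAAGGGTTCCCCACAGACACCCGACTACGGACCAACCGGCGGAATGGCGGAACGACTAACGTCAATTTAGC-3'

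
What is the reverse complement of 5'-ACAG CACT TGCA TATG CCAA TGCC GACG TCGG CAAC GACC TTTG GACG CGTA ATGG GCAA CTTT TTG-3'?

Reading the sequence 3'→5' and pairing each base (A↔T, G↔C) gives the reverse complement directly.

5'-CAAAAAGTTGCCCATTACGCGTCCAAAGGTCGTTGCCGACGTCGGCATTGGCATATGCAAGTGCTGT-3'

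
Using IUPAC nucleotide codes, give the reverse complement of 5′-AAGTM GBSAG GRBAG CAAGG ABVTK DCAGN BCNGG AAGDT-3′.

5'-AHCTTCCNGVNCTGHMABVTCCTTGCTVYCCTSVCKACTT-3'

Standard pairs A↔T, G↔C; ambiguity codes pair R↔Y, M↔K, S↔S, B↔V, D↔H, N↔N. Complement (TTCAKCVSTCCYVTCGTTCCTVBAMHGTCNVGNCCTTCHA), then reverse for 5'→3'.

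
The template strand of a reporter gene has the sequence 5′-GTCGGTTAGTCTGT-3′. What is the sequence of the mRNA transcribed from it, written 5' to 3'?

5'-ACAGACUAACCGAC-3'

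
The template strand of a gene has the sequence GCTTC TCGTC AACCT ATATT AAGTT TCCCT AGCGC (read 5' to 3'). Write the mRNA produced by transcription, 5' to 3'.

RNA polymerase reads the template 3'→5' and synthesizes mRNA 5'→3' by base-pairing (A→U, T→A, G↔C). The complement of the template is CGAAGAGCAGTTGGATATAATTCAAAGGGATCGCG; antiparallel, so 5'→3' the coding strand is GCGCTAGGGAAACTTAATATAGGTTGACGAGAAGC. Replace T with U for the mRNA.

5′-GCGCUAGGGAAACUUAAUAUAGGUUGACGAGAAGC-3′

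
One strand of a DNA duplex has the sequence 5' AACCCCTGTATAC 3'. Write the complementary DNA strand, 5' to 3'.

The complement of AACCCCTGTATAC is TTGGGGACATATG (A↔T, G↔C). DNA strands are antiparallel, so the complementary strand runs 3'→5'; reversing gives the 5'→3' form.

5'-GTATACAGGGGTT-3'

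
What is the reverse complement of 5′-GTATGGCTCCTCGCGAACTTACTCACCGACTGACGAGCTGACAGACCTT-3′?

Complement each base (A↔T, G↔C): CATACCGAGGAGCGCTTGAATGAGTGGCTGACTGCTCGACTGTCTGGAA. Then reverse.

5'-AAGGTCTGTCAGCTCGTCAGTCGGTGAGTAAGTTCGCGAGGAGCCATAC-3'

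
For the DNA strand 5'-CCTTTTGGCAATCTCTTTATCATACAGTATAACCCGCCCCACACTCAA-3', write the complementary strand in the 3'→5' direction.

3′-GGAAAACCGTTAGAGAAATAGTATGTCATATTGGGCGGGGTGTGAGTT-5′

Base-pairing A↔T, G↔C gives the complement. The complementary strand is antiparallel, so paired with a 5'→3' strand it runs 3'→5'.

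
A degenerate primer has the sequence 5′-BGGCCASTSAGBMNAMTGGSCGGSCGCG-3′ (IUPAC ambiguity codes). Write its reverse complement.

5'-CGCGSCCGSCCAKTNKVCTSASTGGCCV-3'

Standard pairs A↔T, G↔C; ambiguity codes pair M↔K, S↔S, B↔V, N↔N. Complement (VCCGGTSASTCVKNTKACCSGCCSGCGC), then reverse for 5'→3'.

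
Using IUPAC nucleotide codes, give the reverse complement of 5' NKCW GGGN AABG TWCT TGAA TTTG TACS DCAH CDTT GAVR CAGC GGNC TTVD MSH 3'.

Standard pairs A↔T, G↔C; ambiguity codes pair R↔Y, M↔K, W↔W, S↔S, B↔V, D↔H, N↔N. Complement (NMGWCCCNTTVCAWGAACTTAAACATGSHGTDGHAACTBYGTCGCCNGAABHKSD), then reverse for 5'→3'.

5'-DSKHBAAGNCCGCTGYBTCAAHGDTGHSGTACAAATTCAAGWACVTTNCCCWGMN-3'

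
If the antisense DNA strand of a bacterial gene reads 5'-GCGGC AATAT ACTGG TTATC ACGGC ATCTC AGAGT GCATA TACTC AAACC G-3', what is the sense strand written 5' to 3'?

5'-CGGTTTGAGTATATGCACTCTGAGATGCCGTGATAACCAGTATATTGCCGC-3'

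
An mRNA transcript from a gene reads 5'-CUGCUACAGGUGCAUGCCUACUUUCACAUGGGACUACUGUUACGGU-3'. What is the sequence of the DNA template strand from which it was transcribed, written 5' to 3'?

Replace U with T to get the coding DNA strand: CTGCTACAGGTGCATGCCTACTTTCACATGGGACTACTGTTACGGT. The template strand is its reverse complement (complement GACGATGTCCACGTACGGATGAAAGTGTACCCTGATGACAATGCCA, then reverse).

5'-ACCGTAACAGTAGTCCCATGTGAAAGTAGGCATGCACCTGTAGCAG-3'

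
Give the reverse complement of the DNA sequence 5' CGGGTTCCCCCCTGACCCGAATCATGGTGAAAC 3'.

5′-GTTTCACCATGATTCGGGTCAGGGGGGAACCCG-3′

Reading the sequence 3'→5' and pairing each base (A↔T, G↔C) gives the reverse complement directly.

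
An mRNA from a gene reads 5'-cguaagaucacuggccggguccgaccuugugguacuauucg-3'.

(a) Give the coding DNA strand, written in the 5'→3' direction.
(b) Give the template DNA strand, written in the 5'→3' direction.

(a) 5′-CGTAAGATCACTGGCCGGGTCCGACCTTGTGGTACTATTCG-3′
(b) 5'-CGAATAGTACCACAAGGTCGGACCCGGCCAGTGATCTTACG-3'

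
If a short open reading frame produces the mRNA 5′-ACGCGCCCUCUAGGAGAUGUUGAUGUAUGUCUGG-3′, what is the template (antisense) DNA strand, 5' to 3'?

Replace U with T to get the coding DNA strand: ACGCGCCCTCTAGGAGATGTTGATGTATGTCTGG. The template strand is its reverse complement (complement TGCGCGGGAGATCCTCTACAACTACATACAGACC, then reverse).

5'-CCAGACATACATCAACATCTCCTAGAGGGCGCGT-3'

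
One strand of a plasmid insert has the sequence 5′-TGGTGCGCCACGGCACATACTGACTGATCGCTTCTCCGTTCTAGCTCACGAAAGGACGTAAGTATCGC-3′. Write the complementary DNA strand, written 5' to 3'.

Pairing A↔T and G↔C gives ACCACGCGGTGCCGTGTATGACTGACTAGCGAAGAGGCAAGATCGAGTGCTTTCCTGCATTCATAGCG, running 3'→5'. Reverse for the 5'→3' convention.

5'-GCGATACTTACGTCCTTTCGTGAGCTAGAACGGAGAAGCGATCAGTCAGTATGTGCCGTGGCGCACCA-3'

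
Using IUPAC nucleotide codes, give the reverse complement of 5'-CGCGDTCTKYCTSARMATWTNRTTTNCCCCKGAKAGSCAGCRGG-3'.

5'-CCYGCTGSCTMTCMGGGGNAAAYNAWATKYTSAGRMAGAHCGCG-3'

Standard pairs A↔T, G↔C; ambiguity codes pair R↔Y, M↔K, W↔W, S↔S, D↔H, N↔N. Complement (GCGCHAGAMRGASTYKTAWANYAAANGGGGMCTMTCSGTCGYCC), then reverse for 5'→3'.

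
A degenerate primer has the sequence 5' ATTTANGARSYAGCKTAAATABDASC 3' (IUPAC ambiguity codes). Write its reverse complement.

Standard pairs A↔T, G↔C; ambiguity codes pair R↔Y, K↔M, S↔S, B↔V, D↔H, N↔N. Complement (TAAATNCTYSRTCGMATTTATVHTSG), then reverse for 5'→3'.

5'-GSTHVTATTTAMGCTRSYTCNTAAAT-3'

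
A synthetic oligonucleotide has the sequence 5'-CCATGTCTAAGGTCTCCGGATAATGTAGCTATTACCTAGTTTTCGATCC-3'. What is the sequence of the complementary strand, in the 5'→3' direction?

5'-GGATCGAAAACTAGGTAATAGCTACATTATCCGGAGACCTTAGACATGG-3'

Pairing A↔T and G↔C gives GGTACAGATTCCAGAGGCCTATTACATCGATAATGGATCAAAAGCTAGG, running 3'→5'. Reverse for the 5'→3' convention.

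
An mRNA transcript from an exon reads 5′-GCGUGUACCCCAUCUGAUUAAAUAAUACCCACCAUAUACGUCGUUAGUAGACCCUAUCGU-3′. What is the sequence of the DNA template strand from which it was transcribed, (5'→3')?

Replace U with T to get the coding DNA strand: GCGTGTACCCCATCTGATTAAATAATACCCACCATATACGTCGTTAGTAGACCCTATCGT. The template strand is its reverse complement (complement CGCACATGGGGTAGACTAATTTATTATGGGTGGTATATGCAGCAATCATCTGGGATAGCA, then reverse).

5'-ACGATAGGGTCTACTAACGACGTATATGGTGGGTATTATTTAATCAGATGGGGTACACGC-3'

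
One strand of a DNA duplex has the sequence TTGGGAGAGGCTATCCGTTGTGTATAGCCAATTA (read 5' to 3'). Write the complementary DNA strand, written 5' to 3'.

The complement of TTGGGAGAGGCTATCCGTTGTGTATAGCCAATTA is AACCCTCTCCGATAGGCAACACATATCGGTTAAT (A↔T, G↔C). DNA strands are antiparallel, so the complementary strand runs 3'→5'; reversing gives the 5'→3' form.

5'-TAATTGGCTATACACAACGGATAGCCTCTCCCAA-3'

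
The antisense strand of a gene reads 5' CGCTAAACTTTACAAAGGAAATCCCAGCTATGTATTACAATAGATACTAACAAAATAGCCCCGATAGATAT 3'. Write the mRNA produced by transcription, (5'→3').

5'-AUAUCUAUCGGGGCUAUUUUGUUAGUAUCUAUUGUAAUACAUAGCUGGGAUUUCCUUUGUAAAGUUUAGCG-3'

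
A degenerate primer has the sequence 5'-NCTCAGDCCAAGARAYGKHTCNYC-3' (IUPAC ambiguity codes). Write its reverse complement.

5′-GRNGADMCRTYTCTTGGHCTGAGN-3′

Standard pairs A↔T, G↔C; ambiguity codes pair R↔Y, K↔M, D↔H, N↔N. Complement (NGAGTCHGGTTCTYTRCMDAGNRG), then reverse for 5'→3'.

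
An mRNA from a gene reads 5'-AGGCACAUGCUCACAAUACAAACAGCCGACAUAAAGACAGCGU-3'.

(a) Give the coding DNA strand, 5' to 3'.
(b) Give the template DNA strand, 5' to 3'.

(a) The coding strand matches the mRNA with U→T.
(b) The template strand is the reverse complement of the coding strand.

(a) 5'-AGGCACATGCTCACAATACAAACAGCCGACATAAAGACAGCGT-3'
(b) 5′-ACGCTGTCTTTATGTCGGCTGTTTGTATTGTGAGCATGTGCCT-3′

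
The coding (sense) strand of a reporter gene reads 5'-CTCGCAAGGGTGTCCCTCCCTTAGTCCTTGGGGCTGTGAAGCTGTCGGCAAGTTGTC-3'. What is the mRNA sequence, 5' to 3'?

mRNA has the coding-strand sequence with U in place of T.

5′-CUCGCAAGGGUGUCCCUCCCUUAGUCCUUGGGGCUGUGAAGCUGUCGGCAAGUUGUC-3′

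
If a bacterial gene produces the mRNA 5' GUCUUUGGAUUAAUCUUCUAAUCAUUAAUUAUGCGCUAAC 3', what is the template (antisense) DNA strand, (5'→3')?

5'-GTTAGCGCATAATTAATGATTAGAAGATTAATCCAAAGAC-3'

Replace U with T to get the coding DNA strand: GTCTTTGGATTAATCTTCTAATCATTAATTATGCGCTAAC. The template strand is its reverse complement (complement CAGAAACCTAATTAGAAGATTAGTAATTAATACGCGATTG, then reverse).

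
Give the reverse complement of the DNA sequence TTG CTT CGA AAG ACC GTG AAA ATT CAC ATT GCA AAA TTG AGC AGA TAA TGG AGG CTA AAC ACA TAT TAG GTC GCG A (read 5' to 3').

5'-TCGCGACCTAATATGTGTTTAGCCTCCATTATCTGCTCAATTTTGCAATGTGAATTTTCACGGTCTTTCGAAGCAA-3'

Reading the sequence 3'→5' and pairing each base (A↔T, G↔C) gives the reverse complement directly.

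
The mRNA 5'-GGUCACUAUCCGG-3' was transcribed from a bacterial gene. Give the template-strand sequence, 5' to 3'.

5'-CCGGATAGTGACC-3'

Replace U with T to get the coding DNA strand: GGTCACTATCCGG. The template strand is its reverse complement (complement CCAGTGATAGGCC, then reverse).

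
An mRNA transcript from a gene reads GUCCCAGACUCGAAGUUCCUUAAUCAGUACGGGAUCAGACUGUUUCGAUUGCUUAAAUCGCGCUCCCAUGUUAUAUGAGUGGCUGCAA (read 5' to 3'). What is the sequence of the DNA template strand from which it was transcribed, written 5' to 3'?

5'-TTGCAGCCACTCATATAACATGGGAGCGCGATTTAAGCAATCGAAACAGTCTGATCCCGTACTGATTAAGGAACTTCGAGTCTGGGAC-3'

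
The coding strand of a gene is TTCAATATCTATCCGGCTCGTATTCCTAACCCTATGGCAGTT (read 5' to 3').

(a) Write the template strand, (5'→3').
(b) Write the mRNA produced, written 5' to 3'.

(a) The template strand is the reverse complement of the coding strand: complement AAGTTATAGATAGGCCGAGCATAAGGATTGGGATACCGTCAA, then reverse.
(b) mRNA matches the coding strand with T→U.

(a) 5'-AACTGCCATAGGGTTAGGAATACGAGCCGGATAGATATTGAA-3'
(b) 5'-UUCAAUAUCUAUCCGGCUCGUAUUCCUAACCCUAUGGCAGUU-3'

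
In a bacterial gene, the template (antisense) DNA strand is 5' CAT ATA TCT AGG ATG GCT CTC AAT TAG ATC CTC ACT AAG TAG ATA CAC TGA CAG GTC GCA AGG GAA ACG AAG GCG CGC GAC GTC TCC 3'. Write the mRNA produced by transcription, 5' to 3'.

5'-GGAGACGUCGCGCGCCUUCGUUUCCCUUGCGACCUGUCAGUGUAUCUACUUAGUGAGGAUCUAAUUGAGAGCCAUCCUAGAUAUAUG-3'

RNA polymerase reads the template 3'→5' and synthesizes mRNA 5'→3' by base-pairing (A→U, T→A, G↔C). The complement of the template is GTATATAGATCCTACCGAGAGTTAATCTAGGAGTGATTCATCTATGTGACTGTCCAGCGTTCCCTTTGCTTCCGCGCGCTGCAGAGG; antiparallel, so 5'→3' the coding strand is GGAGACGTCGCGCGCCTTCGTTTCCCTTGCGACCTGTCAGTGTATCTACTTAGTGAGGATCTAATTGAGAGCCATCCTAGATATATG. Replace T with U for the mRNA.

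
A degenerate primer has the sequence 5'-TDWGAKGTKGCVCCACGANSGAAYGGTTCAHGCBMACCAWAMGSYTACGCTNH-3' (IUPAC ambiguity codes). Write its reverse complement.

5′-DNAGCGTARSCKTWTGGTKVGCDTGAACCRTTCSNTCGTGGBGCMACMTCWHA-3′

Standard pairs A↔T, G↔C; ambiguity codes pair Y↔R, M↔K, W↔W, S↔S, B↔V, D↔H, N↔N. Complement (AHWCTMCAMCGBGGTGCTNSCTTRCCAAGTDCGVKTGGTWTKCSRATGCGAND), then reverse for 5'→3'.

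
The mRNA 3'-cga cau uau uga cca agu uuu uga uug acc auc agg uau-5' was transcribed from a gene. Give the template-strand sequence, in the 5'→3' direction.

5'-GCTGTAATAACTGGTTCAAAAACTAACTGGTAGTCCATA-3'

Written 5'→3' the mRNA is UAUGGACUACCAGUUAGUUUUUGAACCAGUUAUUACAGC, so the coding DNA strand is TATGGACTACCAGTTAGTTTTTGAACCAGTTATTACAGC. The template is its reverse complement.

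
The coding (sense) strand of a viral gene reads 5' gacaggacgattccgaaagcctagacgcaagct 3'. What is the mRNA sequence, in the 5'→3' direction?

The mRNA is synthesized from the template strand, so it matches the coding strand with T replaced by U.

5'-GACAGGACGAUUCCGAAAGCCUAGACGCAAGCU-3'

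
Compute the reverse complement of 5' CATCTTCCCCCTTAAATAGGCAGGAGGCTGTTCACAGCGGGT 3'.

Reading the sequence 3'→5' and pairing each base (A↔T, G↔C) gives the reverse complement directly.

5′-ACCCGCTGTGAACAGCCTCCTGCCTATTTAAGGGGGAAGATG-3′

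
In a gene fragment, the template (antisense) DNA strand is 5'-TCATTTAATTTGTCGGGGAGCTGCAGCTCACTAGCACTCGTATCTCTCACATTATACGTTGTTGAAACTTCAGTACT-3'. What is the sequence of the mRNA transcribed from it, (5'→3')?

5'-AGUACUGAAGUUUCAACAACGUAUAAUGUGAGAGAUACGAGUGCUAGUGAGCUGCAGCUCCCCGACAAAUUAAAUGA-3'

The mRNA has the sequence of the coding strand (reverse complement of the template) with T→U. Reverse complement of TCATTTAATTTGTCGGGGAGCTGCAGCTCACTAGCACTCGTATCTCTCACATTATACGTTGTTGAAACTTCAGTACT is AGTACTGAAGTTTCAACAACGTATAATGTGAGAGATACGAGTGCTAGTGAGCTGCAGCTCCCCGACAAATTAAATGA; then T→U.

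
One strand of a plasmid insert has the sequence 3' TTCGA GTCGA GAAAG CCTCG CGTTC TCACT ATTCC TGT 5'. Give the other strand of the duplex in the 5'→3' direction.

5'-AAGCTCAGCTCTTTCGGAGCGCAAGAGTGATAAGGACA-3'

The strand is given 3'→5', so its complement runs 5'→3' in the same left-to-right order: pair each base A↔T, G↔C.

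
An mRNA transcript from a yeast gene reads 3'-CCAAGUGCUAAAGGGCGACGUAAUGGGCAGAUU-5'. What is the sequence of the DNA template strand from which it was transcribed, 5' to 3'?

Written 5'→3' the mRNA is UUAGACGGGUAAUGCAGCGGGAAAUCGUGAACC, so the coding DNA strand is TTAGACGGGTAATGCAGCGGGAAATCGTGAACC. The template is its reverse complement.

5'-GGTTCACGATTTCCCGCTGCATTACCCGTCTAA-3'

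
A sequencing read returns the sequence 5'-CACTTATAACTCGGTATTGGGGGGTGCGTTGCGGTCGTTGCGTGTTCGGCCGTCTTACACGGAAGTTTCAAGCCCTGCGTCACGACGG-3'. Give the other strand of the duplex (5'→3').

The complement of CACTTATAACTCGGTATTGGGGGGTGCGTTGCGGTCGTTGCGTGTTCGGCCGTCTTACACGGAAGTTTCAAGCCCTGCGTCACGACGG is GTGAATATTGAGCCATAACCCCCCACGCAACGCCAGCAACGCACAAGCCGGCAGAATGTGCCTTCAAAGTTCGGGACGCAGTGCTGCC (A↔T, G↔C). DNA strands are antiparallel, so the complementary strand runs 3'→5'; reversing gives the 5'→3' form.

5'-CCGTCGTGACGCAGGGCTTGAAACTTCCGTGTAAGACGGCCGAACACGCAACGACCGCAACGCACCCCCCAATACCGAGTTATAAGTG-3'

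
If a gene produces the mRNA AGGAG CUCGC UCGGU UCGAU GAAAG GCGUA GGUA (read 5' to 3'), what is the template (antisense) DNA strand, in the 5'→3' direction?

Replace U with T to get the coding DNA strand: AGGAGCTCGCTCGGTTCGATGAAAGGCGTAGGTA. The template strand is its reverse complement (complement TCCTCGAGCGAGCCAAGCTACTTTCCGCATCCAT, then reverse).

5'-TACCTACGCCTTTCATCGAACCGAGCGAGCTCCT-3'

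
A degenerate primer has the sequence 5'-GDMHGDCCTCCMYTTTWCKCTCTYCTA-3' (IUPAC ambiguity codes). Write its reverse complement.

Standard pairs A↔T, G↔C; ambiguity codes pair Y↔R, M↔K, W↔W, D↔H. Complement (CHKDCHGGAGGKRAAAWGMGAGARGAT), then reverse for 5'→3'.

5'-TAGRAGAGMGWAAARKGGAGGHCDKHC-3'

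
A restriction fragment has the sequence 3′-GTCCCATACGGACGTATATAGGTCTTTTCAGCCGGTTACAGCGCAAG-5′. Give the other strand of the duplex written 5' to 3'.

The strand is given 3'→5', so its complement runs 5'→3' in the same left-to-right order: pair each base A↔T, G↔C.

5'-CAGGGTATGCCTGCATATATCCAGAAAAGTCGGCCAATGTCGCGTTC-3'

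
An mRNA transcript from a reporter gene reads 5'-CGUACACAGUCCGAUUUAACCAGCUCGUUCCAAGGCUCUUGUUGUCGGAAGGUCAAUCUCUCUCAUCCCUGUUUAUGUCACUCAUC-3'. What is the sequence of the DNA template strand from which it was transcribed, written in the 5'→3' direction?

5'-GATGAGTGACATAAACAGGGATGAGAGAGATTGACCTTCCGACAACAAGAGCCTTGGAACGAGCTGGTTAAATCGGACTGTGTACG-3'

Replace U with T to get the coding DNA strand: CGTACACAGTCCGATTTAACCAGCTCGTTCCAAGGCTCTTGTTGTCGGAAGGTCAATCTCTCTCATCCCTGTTTATGTCACTCATC. The template strand is its reverse complement (complement GCATGTGTCAGGCTAAATTGGTCGAGCAAGGTTCCGAGAACAACAGCCTTCCAGTTAGAGAGAGTAGGGACAAATACAGTGAGTAG, then reverse).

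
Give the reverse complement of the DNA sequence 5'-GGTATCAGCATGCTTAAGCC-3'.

Complement each base (A↔T, G↔C): CCATAGTCGTACGAATTCGG. Then reverse.

5'-GGCTTAAGCATGCTGATACC-3'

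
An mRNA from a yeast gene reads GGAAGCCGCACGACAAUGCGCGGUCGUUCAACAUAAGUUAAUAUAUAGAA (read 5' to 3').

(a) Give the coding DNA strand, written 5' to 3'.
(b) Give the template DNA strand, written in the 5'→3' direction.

(a) The coding strand matches the mRNA with U→T.
(b) The template strand is the reverse complement of the coding strand.

(a) 5'-GGAAGCCGCACGACAATGCGCGGTCGTTCAACATAAGTTAATATATAGAA-3'
(b) 5'-TTCTATATATTAACTTATGTTGAACGACCGCGCATTGTCGTGCGGCTTCC-3'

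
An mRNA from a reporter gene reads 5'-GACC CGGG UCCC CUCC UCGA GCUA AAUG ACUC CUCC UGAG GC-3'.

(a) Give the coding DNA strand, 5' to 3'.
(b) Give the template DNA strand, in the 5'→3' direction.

(a) The coding strand matches the mRNA with U→T.
(b) The template strand is the reverse complement of the coding strand.

(a) 5'-GACCCGGGTCCCCTCCTCGAGCTAAATGACTCCTCCTGAGGC-3'
(b) 5′-GCCTCAGGAGGAGTCATTTAGCTCGAGGAGGGGACCCGGGTC-3′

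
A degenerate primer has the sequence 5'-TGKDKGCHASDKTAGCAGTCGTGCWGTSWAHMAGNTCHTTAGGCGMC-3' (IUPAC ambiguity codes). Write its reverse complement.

5′-GKCGCCTAADGANCTKDTWSACWGCACGACTGCTAMHSTDGCMHMCA-3′

Standard pairs A↔T, G↔C; ambiguity codes pair M↔K, W↔W, S↔S, D↔H, N↔N. Complement (ACMHMCGDTSHMATCGTCAGCACGWCASWTDKTCNAGDAATCCGCKG), then reverse for 5'→3'.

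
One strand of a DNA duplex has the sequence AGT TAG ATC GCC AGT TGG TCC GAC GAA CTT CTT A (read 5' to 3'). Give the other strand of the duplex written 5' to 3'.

5'-TAAGAAGTTCGTCGGACCAACTGGCGATCTAACT-3'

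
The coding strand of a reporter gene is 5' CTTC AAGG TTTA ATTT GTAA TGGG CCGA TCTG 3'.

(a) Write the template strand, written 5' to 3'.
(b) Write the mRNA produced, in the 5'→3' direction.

(a) 5′-CAGATCGGCCCATTACAAATTAAACCTTGAAG-3′
(b) 5'-CUUCAAGGUUUAAUUUGUAAUGGGCCGAUCUG-3'

(a) The template strand is the reverse complement of the coding strand: complement GAAGTTCCAAATTAAACATTACCCGGCTAGAC, then reverse.
(b) mRNA matches the coding strand with T→U.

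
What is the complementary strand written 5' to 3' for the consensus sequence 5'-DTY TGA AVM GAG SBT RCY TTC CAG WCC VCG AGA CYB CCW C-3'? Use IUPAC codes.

Standard pairs A↔T, G↔C; ambiguity codes pair R↔Y, M↔K, W↔W, S↔S, B↔V, D↔H. Complement (HARACTTBKCTCSVAYGRAAGGTCWGGBGCTCTGRVGGWG), then reverse for 5'→3'.

5'-GWGGVRGTCTCGBGGWCTGGAARGYAVSCTCKBTTCARAH-3'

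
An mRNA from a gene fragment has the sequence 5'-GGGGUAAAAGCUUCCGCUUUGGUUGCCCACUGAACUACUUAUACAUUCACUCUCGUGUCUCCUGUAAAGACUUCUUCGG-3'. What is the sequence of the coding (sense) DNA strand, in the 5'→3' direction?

The coding DNA strand has the same 5'→3' sequence as the mRNA with U replaced by T.

5'-GGGGTAAAAGCTTCCGCTTTGGTTGCCCACTGAACTACTTATACATTCACTCTCGTGTCTCCTGTAAAGACTTCTTCGG-3'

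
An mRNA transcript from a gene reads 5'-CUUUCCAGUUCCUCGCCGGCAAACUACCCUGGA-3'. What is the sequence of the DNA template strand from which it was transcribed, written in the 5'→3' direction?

5'-TCCAGGGTAGTTTGCCGGCGAGGAACTGGAAAG-3'

Replace U with T to get the coding DNA strand: CTTTCCAGTTCCTCGCCGGCAAACTACCCTGGA. The template strand is its reverse complement (complement GAAAGGTCAAGGAGCGGCCGTTTGATGGGACCT, then reverse).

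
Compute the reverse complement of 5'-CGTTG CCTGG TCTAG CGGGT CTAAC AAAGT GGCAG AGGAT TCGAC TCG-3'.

5'-CGAGTCGAATCCTCTGCCACTTTGTTAGACCCGCTAGACCAGGCAACG-3'

Reading the sequence 3'→5' and pairing each base (A↔T, G↔C) gives the reverse complement directly.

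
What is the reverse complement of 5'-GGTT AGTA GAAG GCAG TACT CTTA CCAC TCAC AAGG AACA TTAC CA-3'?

Reading the sequence 3'→5' and pairing each base (A↔T, G↔C) gives the reverse complement directly.

5'-TGGTAATGTTCCTTGTGAGTGGTAAGAGTACTGCCTTCTACTAACC-3'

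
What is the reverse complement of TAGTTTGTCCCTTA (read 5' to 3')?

5'-TAAGGGACAAACTA-3'

Reading the sequence 3'→5' and pairing each base (A↔T, G↔C) gives the reverse complement directly.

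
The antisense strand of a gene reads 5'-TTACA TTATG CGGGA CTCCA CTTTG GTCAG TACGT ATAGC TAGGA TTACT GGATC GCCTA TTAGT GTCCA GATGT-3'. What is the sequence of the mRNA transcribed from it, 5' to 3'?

5′-ACAUCUGGACACUAAUAGGCGAUCCAGUAAUCCUAGCUAUACGUACUGACCAAAGUGGAGUCCCGCAUAAUGUAA-3′

RNA polymerase reads the template 3'→5' and synthesizes mRNA 5'→3' by base-pairing (A→U, T→A, G↔C). The complement of the template is AATGTAATACGCCCTGAGGTGAAACCAGTCATGCATATCGATCCTAATGACCTAGCGGATAATCACAGGTCTACA; antiparallel, so 5'→3' the coding strand is ACATCTGGACACTAATAGGCGATCCAGTAATCCTAGCTATACGTACTGACCAAAGTGGAGTCCCGCATAATGTAA. Replace T with U for the mRNA.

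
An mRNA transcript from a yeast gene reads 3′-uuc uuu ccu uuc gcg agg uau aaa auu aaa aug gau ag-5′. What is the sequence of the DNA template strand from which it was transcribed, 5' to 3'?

5'-AAGAAAGGAAAGCGCTCCATATTTTAATTTTACCTATC-3'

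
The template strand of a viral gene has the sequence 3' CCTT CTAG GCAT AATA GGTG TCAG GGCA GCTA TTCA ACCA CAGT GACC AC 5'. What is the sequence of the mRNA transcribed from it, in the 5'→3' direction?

Reading the template 3'→5' as shown, RNA polymerase pairs each base (A→U, T→A, G↔C) to build mRNA 5'→3' directly.

5′-GGAAGAUCCGUAUUAUCCACAGUCCCGUCGAUAAGUUGGUGUCACUGGUG-3′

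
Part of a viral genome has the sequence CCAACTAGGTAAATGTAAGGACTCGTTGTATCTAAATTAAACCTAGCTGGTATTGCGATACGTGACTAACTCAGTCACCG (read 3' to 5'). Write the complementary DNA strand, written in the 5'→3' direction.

The strand is given 3'→5', so its complement runs 5'→3' in the same left-to-right order: pair each base A↔T, G↔C.

5'-GGTTGATCCATTTACATTCCTGAGCAACATAGATTTAATTTGGATCGACCATAACGCTATGCACTGATTGAGTCAGTGGC-3'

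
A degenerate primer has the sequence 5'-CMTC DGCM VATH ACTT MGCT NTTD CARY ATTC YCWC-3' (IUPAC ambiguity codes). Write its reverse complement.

Standard pairs A↔T, G↔C; ambiguity codes pair R↔Y, M↔K, W↔W, D↔H, V↔B, N↔N. Complement (GKAGHCGKBTADTGAAKCGANAAHGTYRTAAGRGWG), then reverse for 5'→3'.

5'-GWGRGAATRYTGHAANAGCKAAGTDATBKGCHGAKG-3'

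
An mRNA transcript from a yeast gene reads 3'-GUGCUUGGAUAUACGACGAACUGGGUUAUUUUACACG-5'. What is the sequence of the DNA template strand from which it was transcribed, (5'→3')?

5'-CACGAACCTATATGCTGCTTGACCCAATAAAATGTGC-3'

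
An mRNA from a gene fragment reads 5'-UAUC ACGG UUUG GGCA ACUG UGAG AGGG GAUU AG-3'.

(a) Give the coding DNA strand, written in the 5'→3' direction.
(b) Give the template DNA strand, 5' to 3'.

(a) The coding strand matches the mRNA with U→T.
(b) The template strand is the reverse complement of the coding strand.

(a) 5'-TATCACGGTTTGGGCAACTGTGAGAGGGGATTAG-3'
(b) 5'-CTAATCCCCTCTCACAGTTGCCCAAACCGTGATA-3'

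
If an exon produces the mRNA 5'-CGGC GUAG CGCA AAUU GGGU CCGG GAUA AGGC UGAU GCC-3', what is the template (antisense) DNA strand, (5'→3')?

5'-GGCATCAGCCTTATCCCGGACCCAATTTGCGCTACGCCG-3'

Replace U with T to get the coding DNA strand: CGGCGTAGCGCAAATTGGGTCCGGGATAAGGCTGATGCC. The template strand is its reverse complement (complement GCCGCATCGCGTTTAACCCAGGCCCTATTCCGACTACGG, then reverse).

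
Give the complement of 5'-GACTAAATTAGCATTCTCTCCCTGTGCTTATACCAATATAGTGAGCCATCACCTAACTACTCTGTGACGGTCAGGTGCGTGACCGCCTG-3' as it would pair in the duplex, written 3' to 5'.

3'-CTGATTTAATCGTAAGAGAGGGACACGAATATGGTTATATCACTCGGTAGTGGATTGATGAGACACTGCCAGTCCACGCACTGGCGGAC-5'

Base-pairing A↔T, G↔C gives the complement. The complementary strand is antiparallel, so paired with a 5'→3' strand it runs 3'→5'.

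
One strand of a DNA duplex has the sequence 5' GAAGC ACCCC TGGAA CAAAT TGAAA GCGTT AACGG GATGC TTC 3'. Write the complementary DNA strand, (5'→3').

5'-GAAGCATCCCGTTAACGCTTTCAATTTGTTCCAGGGGTGCTTC-3'

Pairing A↔T and G↔C gives CTTCGTGGGGACCTTGTTTAACTTTCGCAATTGCCCTACGAAG, running 3'→5'. Reverse for the 5'→3' convention.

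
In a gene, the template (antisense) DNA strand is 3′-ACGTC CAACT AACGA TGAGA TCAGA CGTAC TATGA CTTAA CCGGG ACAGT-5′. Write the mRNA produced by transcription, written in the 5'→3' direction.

5'-UGCAGGUUGAUUGCUACUCUAGUCUGCAUGAUACUGAAUUGGCCCUGUCA-3'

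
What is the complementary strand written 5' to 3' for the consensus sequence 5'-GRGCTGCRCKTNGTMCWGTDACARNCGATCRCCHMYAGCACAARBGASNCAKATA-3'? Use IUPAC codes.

5′-TATMTGNSTCVYTTGTGCTRKDGGYGATCGNYTGTHACWGKACNAMGYGCAGCYC-3′

Standard pairs A↔T, G↔C; ambiguity codes pair R↔Y, M↔K, W↔W, S↔S, B↔V, D↔H, N↔N. Complement (CYCGACGYGMANCAKGWCAHTGTYNGCTAGYGGDKRTCGTGTTYVCTSNGTMTAT), then reverse for 5'→3'.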